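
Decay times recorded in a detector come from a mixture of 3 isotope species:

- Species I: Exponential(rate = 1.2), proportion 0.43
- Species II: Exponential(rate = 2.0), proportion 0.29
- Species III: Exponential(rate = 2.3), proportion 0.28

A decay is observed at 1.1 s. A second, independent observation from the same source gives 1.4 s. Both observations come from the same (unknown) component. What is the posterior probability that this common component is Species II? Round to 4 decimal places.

Posterior ∝ prior × likelihood, so P(k | x) ∝ π_k f_k(x); normalise over all components.
Since both observations come from the same component, the likelihood for component k is f_k(x₁)·f_k(x₂).
  f_I = [1.2·e^(−1.2·1.1) = 1.2·e^(−1.3200) = 0.320562] × [0.223649] = 0.0716934
  f_II = [2.0·e^(−2.0·1.1) = 2.0·e^(−2.2000) = 0.221606] × [0.12162] = 0.0269518
  f_III = [2.3·e^(−2.3·1.1) = 2.3·e^(−2.5300) = 0.183216] × [0.0918966] = 0.0168369
Multiply by the mixture weights:
  π_I·f_I = 0.43 × 0.0716934 = 0.0308282
  π_II·f_II = 0.29 × 0.0269518 = 0.00781602
  π_III·f_III = 0.28 × 0.0168369 = 0.00471433
Normaliser: 0.0308282 + 0.00781602 + 0.00471433 = 0.0433585
Responsibility of Species II: 0.00781602 / 0.0433585 ≈ 0.1803

0.1803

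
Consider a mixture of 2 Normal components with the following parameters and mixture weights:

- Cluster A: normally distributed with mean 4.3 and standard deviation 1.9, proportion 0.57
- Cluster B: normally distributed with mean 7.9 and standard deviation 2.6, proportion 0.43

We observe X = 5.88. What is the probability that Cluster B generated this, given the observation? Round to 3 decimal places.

Apply Bayes' rule: the posterior for each component is proportional to its prior times its likelihood at x.
Normal densities:
  f_A = (1/(1.9·√(2π)))·exp(−(5.88−4.3)²/(2·1.9²)) = 0.209970·exp(-0.34576) = 0.148592
  f_B = (1/(2.6·√(2π)))·exp(−(5.88−7.9)²/(2·2.6²)) = 0.153439·exp(-0.30180) = 0.113466
Weight by the priors:
  w_A·f_A = 0.57 × 0.148592 = 0.0846972
  w_B·f_B = 0.43 × 0.113466 = 0.0487902
Marginal: 0.0846972 + 0.0487902 = 0.133487
So the posterior for Cluster B is 0.0487902 / 0.133487 ≈ 0.366.

0.366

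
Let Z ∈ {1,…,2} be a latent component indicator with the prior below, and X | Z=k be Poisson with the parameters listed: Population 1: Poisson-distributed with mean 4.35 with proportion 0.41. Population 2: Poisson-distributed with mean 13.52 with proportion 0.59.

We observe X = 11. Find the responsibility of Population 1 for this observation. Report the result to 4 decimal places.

P(component k | x) = P(Z=k)·f_k(x) / marginal(x), where marginal(x) = Σ_j P(Z=j)·f_j(x).
Poisson probabilities:
  p_1 = 0.00341228
  p_2 = 0.0928809
Multiply by the mixture weights:
  P(Z=1)·p_1 = 0.41 × 0.00341228 = 0.00139904
  P(Z=2)·p_2 = 0.59 × 0.0928809 = 0.0547997
Sum: 0.00139904 + 0.0547997 = 0.0561988
Responsibility of Population 1: 0.00139904 / 0.0561988 ≈ 0.0249

0.0249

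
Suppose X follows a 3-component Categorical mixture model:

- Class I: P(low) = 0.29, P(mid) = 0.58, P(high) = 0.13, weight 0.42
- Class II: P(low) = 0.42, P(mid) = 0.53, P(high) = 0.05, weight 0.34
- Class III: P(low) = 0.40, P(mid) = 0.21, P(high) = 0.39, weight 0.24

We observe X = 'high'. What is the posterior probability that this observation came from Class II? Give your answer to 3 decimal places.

0.103

P(component k | x) = π_k·f_k(x) / marginal(x), where marginal(x) = Σ_j π_j·f_j(x).
Evaluate each component's likelihood at the observed value:
  L_I = P(high | comp) = 0.13
  L_II = P(high | comp) = 0.05
  L_III = P(high | comp) = 0.39
Multiply by the mixture weights:
  π_I·L_I = 0.42 × 0.13 = 0.0546
  π_II·L_II = 0.34 × 0.05 = 0.017
  π_III·L_III = 0.24 × 0.39 = 0.0936
Evidence: 0.0546 + 0.017 + 0.0936 = 0.1652
P(Class II | the observation) ≈ 0.103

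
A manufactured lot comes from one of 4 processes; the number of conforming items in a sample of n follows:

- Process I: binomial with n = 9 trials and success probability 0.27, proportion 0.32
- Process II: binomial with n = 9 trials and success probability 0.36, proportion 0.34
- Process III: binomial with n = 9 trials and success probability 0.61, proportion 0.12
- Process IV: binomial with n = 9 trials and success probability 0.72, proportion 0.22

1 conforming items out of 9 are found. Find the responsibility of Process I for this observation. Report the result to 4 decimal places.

0.6663

Apply Bayes' rule: the posterior for each component is proportional to its prior times its likelihood at x.
Component likelihoods at x = 1 conforming items out of 9:
  f_I = C(9,1)·0.27^1·0.73^8 = 9·0.27·0.080646 = 0.19597
  f_II = C(9,1)·0.36^1·0.64^8 = 9·0.36·0.0281475 = 0.0911979
  f_III = C(9,1)·0.61^1·0.39^8 = 9·0.61·0.000535201 = 0.00293825
  f_IV = C(9,1)·0.72^1·0.28^8 = 9·0.72·3.77802e-05 = 0.000244816
Weight by the priors:
  π_I·f_I = 0.32 × 0.19597 = 0.0627103
  π_II·f_II = 0.34 × 0.0911979 = 0.0310073
  π_III·f_III = 0.12 × 0.00293825 = 0.00035259
  π_IV·f_IV = 0.22 × 0.000244816 = 5.38595e-05
Marginal: 0.0627103 + 0.0310073 + 0.00035259 + 5.38595e-05 = 0.0941241
P(Process I | x) ≈ 0.6663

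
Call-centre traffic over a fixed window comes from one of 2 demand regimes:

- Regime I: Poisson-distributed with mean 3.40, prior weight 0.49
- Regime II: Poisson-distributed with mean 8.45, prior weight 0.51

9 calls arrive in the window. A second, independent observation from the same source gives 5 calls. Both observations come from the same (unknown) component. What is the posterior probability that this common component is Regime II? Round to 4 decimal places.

The responsibility of component k is π_k f_k(x) divided by Σ_j π_j f_j(x).
Since both observations come from the same component, the likelihood for component k is f_k(x₁)·f_k(x₂).
  f_I = [e^(−3.40)·3.40^9/9! = 0.00558401] × [0.126361] = 0.000705599
  f_II = [e^(−8.45)·8.45^9/9! = 0.129467] × [0.0767916] = 0.00994198
Weight by the priors:
  π_I·f_I = 0.49 × 0.000705599 = 0.000345744
  π_II·f_II = 0.51 × 0.00994198 = 0.00507041
Normaliser: 0.000345744 + 0.00507041 = 0.00541615
So the posterior for Regime II is 0.00507041 / 0.00541615 ≈ 0.9362.

0.9362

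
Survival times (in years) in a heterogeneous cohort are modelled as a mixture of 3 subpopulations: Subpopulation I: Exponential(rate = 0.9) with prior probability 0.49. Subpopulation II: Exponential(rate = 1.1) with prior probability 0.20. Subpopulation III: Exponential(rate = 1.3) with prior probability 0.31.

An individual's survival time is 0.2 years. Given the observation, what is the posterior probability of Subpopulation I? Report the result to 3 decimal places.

0.431

Posterior ∝ prior × likelihood, so P(k | x) ∝ w_k f_k(x); normalise over all components.
Exponential densities:
  L_I = 0.751743
  L_II = 0.882771
  L_III = 1.00237
Weight by the priors:
  w_I·L_I = 0.49 × 0.751743 = 0.368354
  w_II·L_II = 0.20 × 0.882771 = 0.176554
  w_III·L_III = 0.31 × 1.00237 = 0.310734
Denominator: 0.368354 + 0.176554 + 0.310734 = 0.855642
P(Subpopulation I | 0.2 years) ≈ 0.431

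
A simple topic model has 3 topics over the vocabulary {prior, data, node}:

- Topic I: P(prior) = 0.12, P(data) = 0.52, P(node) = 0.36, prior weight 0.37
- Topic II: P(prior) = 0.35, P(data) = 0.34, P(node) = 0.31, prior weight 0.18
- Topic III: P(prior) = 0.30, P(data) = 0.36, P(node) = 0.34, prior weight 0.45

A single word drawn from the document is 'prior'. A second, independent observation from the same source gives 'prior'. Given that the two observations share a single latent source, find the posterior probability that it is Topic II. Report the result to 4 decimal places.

The responsibility of component k is P(Z=k) f_k(x) divided by Σ_j P(Z=j) f_j(x).
Since both observations come from the same component, the likelihood for component k is f_k(x₁)·f_k(x₂).
  f_I = [0.12] × [0.12] = 0.0144
  f_II = [0.35] × [0.35] = 0.1225
  f_III = [0.3] × [0.3] = 0.09
Weight by the priors:
  P(Z=I)·f_I = 0.37 × 0.0144 = 0.005328
  P(Z=II)·f_II = 0.18 × 0.1225 = 0.02205
  P(Z=III)·f_III = 0.45 × 0.09 = 0.0405
Normaliser: 0.005328 + 0.02205 + 0.0405 = 0.067878
P(Topic II | data) ≈ 0.3248

0.3248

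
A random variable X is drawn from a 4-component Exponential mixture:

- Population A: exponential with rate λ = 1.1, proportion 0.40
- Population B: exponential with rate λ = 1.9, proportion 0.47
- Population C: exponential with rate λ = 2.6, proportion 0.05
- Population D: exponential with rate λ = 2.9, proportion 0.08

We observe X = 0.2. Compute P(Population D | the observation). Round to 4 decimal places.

0.1109

The responsibility of component k is P(Z=k) f_k(x) divided by Σ_j P(Z=j) f_j(x).
Exponential densities:
  p_A = 1.1·e^(−1.1·0.2) = 1.1·e^(−0.2200) = 0.882771
  p_B = 1.9·e^(−1.9·0.2) = 1.9·e^(−0.3800) = 1.29934
  p_C = 2.6·e^(−2.6·0.2) = 2.6·e^(−0.5200) = 1.54575
  p_D = 2.9·e^(−2.9·0.2) = 2.9·e^(−0.5800) = 1.62371
Unnormalised posteriors:
  P(Z=A)·p_A = 0.40 × 0.882771 = 0.353108
  P(Z=B)·p_B = 0.47 × 1.29934 = 0.610688
  P(Z=C)·p_C = 0.05 × 1.54575 = 0.0772877
  P(Z=D)·p_D = 0.08 × 1.62371 = 0.129896
Normaliser: 0.353108 + 0.610688 + 0.0772877 + 0.129896 = 1.17098
P(Population D | 0.2) ≈ 0.1109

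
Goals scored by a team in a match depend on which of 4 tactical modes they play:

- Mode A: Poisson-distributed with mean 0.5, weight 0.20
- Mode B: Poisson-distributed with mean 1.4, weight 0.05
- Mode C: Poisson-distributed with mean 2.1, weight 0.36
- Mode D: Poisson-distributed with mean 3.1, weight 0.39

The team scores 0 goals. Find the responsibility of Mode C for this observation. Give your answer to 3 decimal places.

By Bayes' theorem, P(k | x) = π_k f_k(x) / Σ_j π_j f_j(x).
Component likelihoods at x = 0 goals:
  f_A = 0.606531
  f_B = 0.246597
  f_C = 0.122456
  f_D = 0.0450492
Weight by the priors:
  π_A·f_A = 0.20 × 0.606531 = 0.121306
  π_B·f_B = 0.05 × 0.246597 = 0.0123298
  π_C·f_C = 0.36 × 0.122456 = 0.0440843
  π_D·f_D = 0.39 × 0.0450492 = 0.0175692
Sum: 0.121306 + 0.0123298 + 0.0440843 + 0.0175692 = 0.195289
P(Mode C | the observation) ≈ 0.226

0.226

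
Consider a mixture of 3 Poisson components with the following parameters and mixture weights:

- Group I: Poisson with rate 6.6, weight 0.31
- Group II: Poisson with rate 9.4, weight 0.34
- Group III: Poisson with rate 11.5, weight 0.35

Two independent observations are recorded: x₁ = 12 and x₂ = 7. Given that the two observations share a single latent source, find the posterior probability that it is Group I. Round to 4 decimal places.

The responsibility of component k is π_k f_k(x) divided by Σ_j π_j f_j(x).
Since both observations come from the same component, the likelihood for component k is f_k(x₁)·f_k(x₂).
  L_I = [0.019402] × [0.147243] = 0.0028568
  L_II = [0.0821919] × [0.106438] = 0.00874834
  L_III = [0.113149] × [0.0534648] = 0.00604948
Weight by the priors:
  π_I·L_I = 0.31 × 0.0028568 = 0.000885609
  π_II·L_II = 0.34 × 0.00874834 = 0.00297443
  π_III·L_III = 0.35 × 0.00604948 = 0.00211732
Denominator: 0.000885609 + 0.00297443 + 0.00211732 = 0.00597736
P(Group I | x) ≈ 0.1482

0.1482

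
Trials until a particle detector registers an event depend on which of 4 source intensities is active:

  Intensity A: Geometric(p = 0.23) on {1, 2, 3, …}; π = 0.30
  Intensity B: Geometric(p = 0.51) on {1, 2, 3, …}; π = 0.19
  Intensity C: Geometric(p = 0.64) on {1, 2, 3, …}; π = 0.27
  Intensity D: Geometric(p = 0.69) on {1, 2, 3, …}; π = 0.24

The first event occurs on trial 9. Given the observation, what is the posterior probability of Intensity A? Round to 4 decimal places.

0.9568

P(component k | x) = P(Z=k)·f_k(x) / marginal(x), where marginal(x) = Σ_j P(Z=j)·f_j(x).
Evaluate each component's likelihood at the observed value:
  L_A = 0.23·(1−0.23)^8 = 0.23·0.123574 = 0.0284219
  L_B = 0.51·(1−0.51)^8 = 0.51·0.00332329 = 0.00169488
  L_C = 0.64·(1−0.64)^8 = 0.64·0.000282111 = 0.000180551
  L_D = 0.69·(1−0.69)^8 = 0.69·8.52891e-05 = 5.88495e-05
Unnormalised posteriors:
  P(Z=A)·L_A = 0.30 × 0.0284219 = 0.00852658
  P(Z=B)·L_B = 0.19 × 0.00169488 = 0.000322027
  P(Z=C)·L_C = 0.27 × 0.000180551 = 4.87488e-05
  P(Z=D)·L_D = 0.24 × 5.88495e-05 = 1.41239e-05
Normaliser: 0.00852658 + 0.000322027 + 4.87488e-05 + 1.41239e-05 = 0.00891148
So the posterior for Intensity A is 0.00852658 / 0.00891148 ≈ 0.9568.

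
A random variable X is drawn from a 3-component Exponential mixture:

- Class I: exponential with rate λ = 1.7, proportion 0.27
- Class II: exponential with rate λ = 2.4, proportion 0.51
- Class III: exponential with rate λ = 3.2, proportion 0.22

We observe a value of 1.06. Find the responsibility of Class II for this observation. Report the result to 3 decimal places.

By Bayes' theorem, P(k | x) = P(Z=k) f_k(x) / Σ_j P(Z=j) f_j(x).
Evaluate each component's likelihood at the observed value:
  L_I = 1.7·e^(−1.7·1.06) = 1.7·e^(−1.8020) = 0.280447
  L_II = 2.4·e^(−2.4·1.06) = 2.4·e^(−2.5440) = 0.188524
  L_III = 3.2·e^(−3.2·1.06) = 3.2·e^(−3.3920) = 0.107652
Multiply by the mixture weights:
  P(Z=I)·L_I = 0.27 × 0.280447 = 0.0757206
  P(Z=II)·L_II = 0.51 × 0.188524 = 0.0961471
  P(Z=III)·L_III = 0.22 × 0.107652 = 0.0236835
Marginal: 0.0757206 + 0.0961471 + 0.0236835 = 0.195551
Responsibility of Class II: 0.0961471 / 0.195551 ≈ 0.492

0.492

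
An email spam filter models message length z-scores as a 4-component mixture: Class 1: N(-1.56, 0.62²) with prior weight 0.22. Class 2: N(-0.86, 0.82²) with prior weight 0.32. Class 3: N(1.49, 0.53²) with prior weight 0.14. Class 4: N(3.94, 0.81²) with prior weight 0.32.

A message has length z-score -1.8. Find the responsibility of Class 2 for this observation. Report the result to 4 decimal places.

Apply Bayes' rule: the posterior for each component is proportional to its prior times its likelihood at x.
Component likelihoods at x = -1.8:
  f_1 = (1/(0.62·√(2π)))·exp(−(-1.8−-1.56)²/(2·0.62²)) = 0.643455·exp(-0.07492) = 0.597008
  f_2 = (1/(0.82·√(2π)))·exp(−(-1.8−-0.86)²/(2·0.82²)) = 0.486515·exp(-0.65705) = 0.252199
  f_3 = (1/(0.53·√(2π)))·exp(−(-1.8−1.49)²/(2·0.53²)) = 0.752721·exp(-19.26682) = 3.22969e-09
  f_4 = (1/(0.81·√(2π)))·exp(−(-1.8−3.94)²/(2·0.81²)) = 0.492521·exp(-25.10867) = 6.13574e-12
Unnormalised posteriors:
  P(Z=1)·f_1 = 0.22 × 0.597008 = 0.131342
  P(Z=2)·f_2 = 0.32 × 0.252199 = 0.0807037
  P(Z=3)·f_3 = 0.14 × 3.22969e-09 = 4.52156e-10
  P(Z=4)·f_4 = 0.32 × 6.13574e-12 = 1.96344e-12
Normaliser: 0.131342 + 0.0807037 + 4.52156e-10 + 1.96344e-12 = 0.212045
So the posterior for Class 2 is 0.0807037 / 0.212045 ≈ 0.3806.

0.3806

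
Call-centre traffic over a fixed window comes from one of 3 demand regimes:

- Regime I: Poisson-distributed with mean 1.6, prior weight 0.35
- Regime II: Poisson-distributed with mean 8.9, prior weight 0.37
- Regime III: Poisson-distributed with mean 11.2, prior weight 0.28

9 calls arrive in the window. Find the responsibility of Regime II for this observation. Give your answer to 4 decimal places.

0.6247

Apply Bayes' rule: the posterior for each component is proportional to its prior times its likelihood at x.
Poisson probabilities:
  L_I = 3.82336e-05
  L_II = 0.131682
  L_III = 0.104496
Multiply by the mixture weights:
  w_I·L_I = 0.35 × 3.82336e-05 = 1.33818e-05
  w_II·L_II = 0.37 × 0.131682 = 0.0487223
  w_III·L_III = 0.28 × 0.104496 = 0.029259
Normaliser: 1.33818e-05 + 0.0487223 + 0.029259 = 0.0779947
P(Regime II | data) = 0.0487223 / 0.0779947 ≈ 0.6247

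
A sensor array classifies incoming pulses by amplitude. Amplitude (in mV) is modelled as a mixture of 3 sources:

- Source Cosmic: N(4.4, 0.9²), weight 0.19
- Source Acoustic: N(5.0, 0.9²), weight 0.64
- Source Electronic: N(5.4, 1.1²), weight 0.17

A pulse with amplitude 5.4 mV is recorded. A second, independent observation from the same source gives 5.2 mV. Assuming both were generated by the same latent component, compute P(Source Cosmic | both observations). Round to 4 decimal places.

Posterior ∝ prior × likelihood, so P(k | x) ∝ w_k f_k(x); normalise over all components.
Since both observations come from the same component, the likelihood for component k is f_k(x₁)·f_k(x₂).
  L_Cosmic = [0.239103] × [0.298603] = 0.0713968
  L_Acoustic = [0.401582] × [0.432458] = 0.173667
  L_Electronic = [0.362675] × [0.356729] = 0.129377
Weight by the priors:
  w_Cosmic·L_Cosmic = 0.19 × 0.0713968 = 0.0135654
  w_Acoustic·L_Acoustic = 0.64 × 0.173667 = 0.111147
  w_Electronic·L_Electronic = 0.17 × 0.129377 = 0.0219941
Denominator: 0.0135654 + 0.111147 + 0.0219941 = 0.146707
P(Source Cosmic | x₁,x₂) = 0.0135654 / 0.146707 ≈ 0.0925

0.0925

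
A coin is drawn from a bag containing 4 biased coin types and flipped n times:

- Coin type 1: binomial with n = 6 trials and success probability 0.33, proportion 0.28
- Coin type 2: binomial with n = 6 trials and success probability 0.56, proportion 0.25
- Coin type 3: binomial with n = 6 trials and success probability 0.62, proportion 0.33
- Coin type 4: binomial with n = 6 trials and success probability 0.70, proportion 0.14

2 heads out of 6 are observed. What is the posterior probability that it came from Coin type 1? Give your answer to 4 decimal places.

0.5002

Posterior ∝ prior × likelihood, so P(k | x) ∝ w_k f_k(x); normalise over all components.
Evaluate each component's likelihood at the observed value:
  p_1 = 0.329169
  p_2 = 0.17631
  p_3 = 0.120229
  p_4 = 0.059535
Weight by the priors:
  w_1·p_1 = 0.28 × 0.329169 = 0.0921672
  w_2·p_2 = 0.25 × 0.17631 = 0.0440776
  w_3·p_3 = 0.33 × 0.120229 = 0.0396756
  w_4·p_4 = 0.14 × 0.059535 = 0.0083349
Normaliser: 0.0921672 + 0.0440776 + 0.0396756 + 0.0083349 = 0.184255
Responsibility of Coin type 1: 0.0921672 / 0.184255 ≈ 0.5002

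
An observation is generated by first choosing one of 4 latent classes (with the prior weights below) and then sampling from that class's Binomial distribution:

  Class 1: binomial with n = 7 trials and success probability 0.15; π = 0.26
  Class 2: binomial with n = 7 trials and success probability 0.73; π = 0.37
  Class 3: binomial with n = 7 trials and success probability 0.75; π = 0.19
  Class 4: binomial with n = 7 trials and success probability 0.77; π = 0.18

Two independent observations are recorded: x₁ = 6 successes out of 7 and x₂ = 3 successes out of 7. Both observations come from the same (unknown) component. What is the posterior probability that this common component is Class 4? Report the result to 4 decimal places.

0.1961

Posterior ∝ prior × likelihood, so P(k | x) ∝ π_k f_k(x); normalise over all components.
Since both observations come from the same component, the likelihood for component k is f_k(x₁)·f_k(x₂).
  f_1 = [C(7,6)·0.15^6·0.85^1 = 7·1.13906e-05·0.85 = 6.77742e-05] × [0.061662] = 4.17909e-06
  f_2 = [C(7,6)·0.73^6·0.27^1 = 7·0.151334·0.27 = 0.286022] × [0.0723589] = 0.0206962
  f_3 = [C(7,6)·0.75^6·0.25^1 = 7·0.177979·0.25 = 0.311462] × [0.0576782] = 0.0179646
  f_4 = [C(7,6)·0.77^6·0.23^1 = 7·0.208422·0.23 = 0.33556] × [0.0447148] = 0.0150045
Weight by the priors:
  π_1·f_1 = 0.26 × 4.17909e-06 = 1.08656e-06
  π_2·f_2 = 0.37 × 0.0206962 = 0.00765759
  π_3·f_3 = 0.19 × 0.0179646 = 0.00341327
  π_4·f_4 = 0.18 × 0.0150045 = 0.00270081
Denominator: 1.08656e-06 + 0.00765759 + 0.00341327 + 0.00270081 = 0.0137728
Responsibility of Class 4: 0.00270081 / 0.0137728 ≈ 0.1961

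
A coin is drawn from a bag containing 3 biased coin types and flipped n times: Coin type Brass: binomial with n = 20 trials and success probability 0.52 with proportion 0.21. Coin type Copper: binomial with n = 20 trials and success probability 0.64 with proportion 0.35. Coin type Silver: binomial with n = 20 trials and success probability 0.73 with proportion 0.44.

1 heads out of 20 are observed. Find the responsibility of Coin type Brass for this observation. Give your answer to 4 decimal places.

0.9913

By Bayes' theorem, P(k | x) = w_k f_k(x) / Σ_j w_j f_j(x).
Component likelihoods at x = 1 heads out of 20:
  f_Brass = C(20,1)·0.52^1·0.48^19 = 20·0.52·8.7818e-07 = 9.13307e-06
  f_Copper = C(20,1)·0.64^1·0.36^19 = 20·0.64·3.71319e-09 = 4.75289e-08
  f_Silver = C(20,1)·0.73^1·0.27^19 = 20·0.73·1.57004e-11 = 2.29226e-10
Unnormalised posteriors:
  w_Brass·f_Brass = 0.21 × 9.13307e-06 = 1.91794e-06
  w_Copper·f_Copper = 0.35 × 4.75289e-08 = 1.66351e-08
  w_Silver·f_Silver = 0.44 × 2.29226e-10 = 1.0086e-10
Evidence: 1.91794e-06 + 1.66351e-08 + 1.0086e-10 = 1.93468e-06
So the posterior for Coin type Brass is 1.91794e-06 / 1.93468e-06 ≈ 0.9913.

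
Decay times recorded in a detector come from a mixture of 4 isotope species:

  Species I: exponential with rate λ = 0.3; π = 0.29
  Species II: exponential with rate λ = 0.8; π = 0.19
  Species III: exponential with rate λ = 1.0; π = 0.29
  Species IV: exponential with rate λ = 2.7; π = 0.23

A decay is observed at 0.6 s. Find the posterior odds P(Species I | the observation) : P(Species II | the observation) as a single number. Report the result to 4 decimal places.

The posterior odds equal the prior odds times the likelihood ratio: (w_i/w_j)·(f_i(x)/f_j(x)).
Exponential densities:
  L_I = 0.3·e^(−0.3·0.6) = 0.3·e^(−0.1800) = 0.250581
  L_II = 0.8·e^(−0.8·0.6) = 0.8·e^(−0.4800) = 0.495027
  L_III = 1.0·e^(−1.0·0.6) = 1.0·e^(−0.6000) = 0.548812
  L_IV = 2.7·e^(−2.7·0.6) = 2.7·e^(−1.6200) = 0.534326
0.0726685 / 0.0940551 ≈ 0.7726

0.7726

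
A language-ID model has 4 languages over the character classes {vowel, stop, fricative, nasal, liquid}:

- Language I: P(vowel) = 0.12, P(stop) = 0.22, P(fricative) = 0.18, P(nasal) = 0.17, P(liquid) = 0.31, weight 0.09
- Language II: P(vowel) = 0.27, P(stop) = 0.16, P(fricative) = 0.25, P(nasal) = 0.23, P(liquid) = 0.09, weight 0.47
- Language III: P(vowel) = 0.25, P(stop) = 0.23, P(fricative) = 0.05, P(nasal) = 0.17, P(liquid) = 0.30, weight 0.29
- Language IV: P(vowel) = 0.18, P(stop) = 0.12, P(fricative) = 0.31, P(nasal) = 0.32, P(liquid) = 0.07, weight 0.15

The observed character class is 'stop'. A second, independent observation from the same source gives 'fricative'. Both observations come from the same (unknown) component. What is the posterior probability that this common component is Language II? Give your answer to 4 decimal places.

P(component k | x) = π_k·f_k(x) / marginal(x), where marginal(x) = Σ_j π_j·f_j(x).
Since both observations come from the same component, the likelihood for component k is f_k(x₁)·f_k(x₂).
  f_I = [0.22] × [0.18] = 0.0396
  f_II = [0.16] × [0.25] = 0.04
  f_III = [0.23] × [0.05] = 0.0115
  f_IV = [0.12] × [0.31] = 0.0372
Unnormalised posteriors:
  π_I·f_I = 0.09 × 0.0396 = 0.003564
  π_II·f_II = 0.47 × 0.04 = 0.0188
  π_III·f_III = 0.29 × 0.0115 = 0.003335
  π_IV·f_IV = 0.15 × 0.0372 = 0.00558
Normaliser: 0.003564 + 0.0188 + 0.003335 + 0.00558 = 0.031279
So the posterior for Language II is 0.0188 / 0.031279 ≈ 0.6010.

0.6010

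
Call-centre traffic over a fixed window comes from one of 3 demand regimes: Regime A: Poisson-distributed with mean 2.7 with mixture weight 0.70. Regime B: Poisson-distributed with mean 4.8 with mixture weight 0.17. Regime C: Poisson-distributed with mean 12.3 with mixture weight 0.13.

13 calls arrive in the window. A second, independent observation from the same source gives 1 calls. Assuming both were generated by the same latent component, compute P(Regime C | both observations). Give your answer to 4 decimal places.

Apply Bayes' rule: the posterior for each component is proportional to its prior times its likelihood at x.
Since both observations come from the same component, the likelihood for component k is f_k(x₁)·f_k(x₂).
  L_A = [e^(−2.7)·2.7^13/13! = 4.37375e-06] × [0.181455] = 7.93637e-07
  L_B = [e^(−4.8)·4.8^13/13! = 0.000948948] × [0.0395028] = 3.74861e-05
  L_C = [e^(−12.3)·12.3^13/13! = 0.107811] × [5.59865e-05] = 6.03597e-06
Weight by the priors:
  π_A·L_A = 0.70 × 7.93637e-07 = 5.55546e-07
  π_B·L_B = 0.17 × 3.74861e-05 = 6.37263e-06
  π_C·L_C = 0.13 × 6.03597e-06 = 7.84676e-07
Marginal: 5.55546e-07 + 6.37263e-06 + 7.84676e-07 = 7.71286e-06
Responsibility of Regime C: 7.84676e-07 / 7.71286e-06 ≈ 0.1017

0.1017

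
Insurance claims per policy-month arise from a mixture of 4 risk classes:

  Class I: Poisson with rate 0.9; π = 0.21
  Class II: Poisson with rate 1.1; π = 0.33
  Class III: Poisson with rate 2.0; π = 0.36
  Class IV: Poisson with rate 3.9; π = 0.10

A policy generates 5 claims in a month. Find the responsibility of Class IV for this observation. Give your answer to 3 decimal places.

The responsibility of component k is π_k f_k(x) divided by Σ_j π_j f_j(x).
Poisson probabilities:
  f_I = e^(−0.9)·0.9^5/5! = 0.00200063
  f_II = e^(−1.1)·1.1^5/5! = 0.00446744
  f_III = e^(−2.0)·2.0^5/5! = 0.0360894
  f_IV = e^(−3.9)·3.9^5/5! = 0.152193
Multiply by the mixture weights:
  π_I·f_I = 0.21 × 0.00200063 = 0.000420132
  π_II·f_II = 0.33 × 0.00446744 = 0.00147425
  π_III·f_III = 0.36 × 0.0360894 = 0.0129922
  π_IV·f_IV = 0.10 × 0.152193 = 0.0152193
Evidence: 0.000420132 + 0.00147425 + 0.0129922 + 0.0152193 = 0.0301058
So the posterior for Class IV is 0.0152193 / 0.0301058 ≈ 0.506.

0.506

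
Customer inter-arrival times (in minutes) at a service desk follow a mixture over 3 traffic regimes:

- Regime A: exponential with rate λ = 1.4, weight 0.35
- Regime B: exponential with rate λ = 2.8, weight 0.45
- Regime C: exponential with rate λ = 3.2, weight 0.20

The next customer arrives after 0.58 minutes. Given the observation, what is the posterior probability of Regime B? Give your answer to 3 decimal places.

By Bayes' theorem, P(k | x) = π_k f_k(x) / Σ_j π_j f_j(x).
Evaluate each component's likelihood at the observed value:
  p_A = 1.4·e^(−1.4·0.58) = 1.4·e^(−0.8120) = 0.621557
  p_B = 2.8·e^(−2.8·0.58) = 2.8·e^(−1.6240) = 0.551904
  p_C = 3.2·e^(−3.2·0.58) = 3.2·e^(−1.8560) = 0.500149
Multiply by the mixture weights:
  π_A·p_A = 0.35 × 0.621557 = 0.217545
  π_B·p_B = 0.45 × 0.551904 = 0.248357
  π_C·p_C = 0.20 × 0.500149 = 0.10003
Denominator: 0.217545 + 0.248357 + 0.10003 = 0.565932
P(Regime B | x) ≈ 0.439

0.439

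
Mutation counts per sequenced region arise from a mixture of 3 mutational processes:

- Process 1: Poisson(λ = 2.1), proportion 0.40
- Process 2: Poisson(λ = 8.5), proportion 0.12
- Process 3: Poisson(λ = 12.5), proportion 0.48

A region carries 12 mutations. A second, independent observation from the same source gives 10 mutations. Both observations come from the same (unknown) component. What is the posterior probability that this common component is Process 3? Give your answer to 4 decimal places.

0.8666

Apply Bayes' rule: the posterior for each component is proportional to its prior times its likelihood at x.
Since both observations come from the same component, the likelihood for component k is f_k(x₁)·f_k(x₂).
  p_1 = [1.88051e-06] × [5.62874e-05] = 1.05849e-10
  p_2 = [0.0604209] × [0.110388] = 0.00666976
  p_3 = [0.113215] × [0.0956436] = 0.0108282
Multiply by the mixture weights:
  π_1·p_1 = 0.40 × 1.05849e-10 = 4.23397e-11
  π_2·p_2 = 0.12 × 0.00666976 = 0.000800371
  π_3·p_3 = 0.48 × 0.0108282 = 0.00519756
Marginal: 4.23397e-11 + 0.000800371 + 0.00519756 = 0.00599793
Responsibility of Process 3: 0.00519756 / 0.00599793 ≈ 0.8666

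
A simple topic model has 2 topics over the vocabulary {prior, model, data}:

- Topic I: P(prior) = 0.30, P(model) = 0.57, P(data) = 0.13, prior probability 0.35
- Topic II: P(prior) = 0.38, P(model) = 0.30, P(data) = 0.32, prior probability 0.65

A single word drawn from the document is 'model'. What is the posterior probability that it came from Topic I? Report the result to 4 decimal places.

0.5057

P(component k | x) = π_k·f_k(x) / marginal(x), where marginal(x) = Σ_j π_j·f_j(x).
Component likelihoods at x = 'model':
  p_I = 0.57
  p_II = 0.3
Weight by the priors:
  π_I·p_I = 0.35 × 0.57 = 0.1995
  π_II·p_II = 0.65 × 0.3 = 0.195
Evidence: 0.1995 + 0.195 = 0.3945
P(Topic I | x) = 0.1995 / 0.3945 ≈ 0.5057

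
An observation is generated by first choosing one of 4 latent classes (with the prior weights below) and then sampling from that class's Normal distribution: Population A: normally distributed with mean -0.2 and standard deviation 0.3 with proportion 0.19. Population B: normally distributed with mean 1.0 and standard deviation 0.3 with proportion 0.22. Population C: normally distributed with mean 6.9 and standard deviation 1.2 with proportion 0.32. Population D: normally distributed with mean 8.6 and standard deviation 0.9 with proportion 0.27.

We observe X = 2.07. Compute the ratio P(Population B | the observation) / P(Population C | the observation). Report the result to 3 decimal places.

15.664

Only the two components matter; the odds are (π_i f_i(x)) / (π_j f_j(x)).
Normal densities:
  f_A = (1/(0.3·√(2π)))·exp(−(2.07−-0.2)²/(2·0.3²)) = 1.329808·exp(-28.62722) = 4.91071e-13
  f_B = (1/(0.3·√(2π)))·exp(−(2.07−1.0)²/(2·0.3²)) = 1.329808·exp(-6.36056) = 0.00229845
  f_C = (1/(1.2·√(2π)))·exp(−(2.07−6.9)²/(2·1.2²)) = 0.332452·exp(-8.10031) = 0.000100881
  f_D = (1/(0.9·√(2π)))·exp(−(2.07−8.6)²/(2·0.9²)) = 0.443269·exp(-26.32154) = 1.64198e-12
0.000505659 / 3.22818e-05 ≈ 15.664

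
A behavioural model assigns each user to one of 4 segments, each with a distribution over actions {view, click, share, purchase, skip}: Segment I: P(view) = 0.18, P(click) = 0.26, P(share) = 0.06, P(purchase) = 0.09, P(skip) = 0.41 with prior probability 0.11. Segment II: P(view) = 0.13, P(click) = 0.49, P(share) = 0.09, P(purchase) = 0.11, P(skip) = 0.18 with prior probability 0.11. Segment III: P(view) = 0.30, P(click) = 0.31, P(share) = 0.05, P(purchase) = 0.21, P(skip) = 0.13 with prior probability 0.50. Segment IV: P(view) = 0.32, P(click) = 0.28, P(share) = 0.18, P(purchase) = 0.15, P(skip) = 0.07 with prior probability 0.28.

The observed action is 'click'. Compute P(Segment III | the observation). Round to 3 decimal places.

Posterior ∝ prior × likelihood, so P(k | x) ∝ π_k f_k(x); normalise over all components.
Categorical probabilities:
  L_I = P(click | comp) = 0.26
  L_II = P(click | comp) = 0.49
  L_III = P(click | comp) = 0.31
  L_IV = P(click | comp) = 0.28
Multiply by the mixture weights:
  π_I·L_I = 0.11 × 0.26 = 0.0286
  π_II·L_II = 0.11 × 0.49 = 0.0539
  π_III·L_III = 0.50 × 0.31 = 0.155
  π_IV·L_IV = 0.28 × 0.28 = 0.0784
Evidence: 0.0286 + 0.0539 + 0.155 + 0.0784 = 0.3159
So the posterior for Segment III is 0.155 / 0.3159 ≈ 0.491.

0.491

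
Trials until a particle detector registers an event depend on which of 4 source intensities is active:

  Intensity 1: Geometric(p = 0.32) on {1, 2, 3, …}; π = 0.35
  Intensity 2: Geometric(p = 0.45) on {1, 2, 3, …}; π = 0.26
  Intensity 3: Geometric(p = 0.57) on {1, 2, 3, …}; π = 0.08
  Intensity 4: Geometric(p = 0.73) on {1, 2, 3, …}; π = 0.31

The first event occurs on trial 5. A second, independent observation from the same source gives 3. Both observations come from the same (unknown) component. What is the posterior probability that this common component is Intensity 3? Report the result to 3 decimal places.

Apply Bayes' rule: the posterior for each component is proportional to its prior times its likelihood at x.
Since both observations come from the same component, the likelihood for component k is f_k(x₁)·f_k(x₂).
  p_1 = [0.0684204] × [0.147968] = 0.010124
  p_2 = [0.0411778] × [0.136125] = 0.00560533
  p_3 = [0.0194872] × [0.105393] = 0.00205381
  p_4 = [0.00387952] × [0.053217] = 0.000206456
Multiply by the mixture weights:
  w_1·p_1 = 0.35 × 0.010124 = 0.00354341
  w_2·p_2 = 0.26 × 0.00560533 = 0.00145739
  w_3·p_3 = 0.08 × 0.00205381 = 0.000164305
  w_4·p_4 = 0.31 × 0.000206456 = 6.40015e-05
Denominator: 0.00354341 + 0.00145739 + 0.000164305 + 6.40015e-05 = 0.0052291
P(Intensity 3 | x₁, x₂) ≈ 0.031

0.031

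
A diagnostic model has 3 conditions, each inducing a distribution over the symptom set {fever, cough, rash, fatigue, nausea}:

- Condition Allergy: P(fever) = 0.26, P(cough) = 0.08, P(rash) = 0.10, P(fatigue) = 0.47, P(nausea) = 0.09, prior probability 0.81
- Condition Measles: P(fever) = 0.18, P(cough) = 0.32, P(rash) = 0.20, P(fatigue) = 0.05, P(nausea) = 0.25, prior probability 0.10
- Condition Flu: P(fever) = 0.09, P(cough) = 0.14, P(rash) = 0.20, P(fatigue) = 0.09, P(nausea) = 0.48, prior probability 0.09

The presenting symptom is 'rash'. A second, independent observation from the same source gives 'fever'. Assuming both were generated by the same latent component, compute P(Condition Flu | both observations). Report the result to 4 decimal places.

0.0616

Apply Bayes' rule: the posterior for each component is proportional to its prior times its likelihood at x.
Since both observations come from the same component, the likelihood for component k is f_k(x₁)·f_k(x₂).
  f_Allergy = [P(rash | comp) = 0.10] × [0.26] = 0.026
  f_Measles = [P(rash | comp) = 0.20] × [0.18] = 0.036
  f_Flu = [P(rash | comp) = 0.20] × [0.09] = 0.018
Unnormalised posteriors:
  w_Allergy·f_Allergy = 0.81 × 0.026 = 0.02106
  w_Measles·f_Measles = 0.10 × 0.036 = 0.0036
  w_Flu·f_Flu = 0.09 × 0.018 = 0.00162
Denominator: 0.02106 + 0.0036 + 0.00162 = 0.02628
So the posterior for Condition Flu is 0.00162 / 0.02628 ≈ 0.0616.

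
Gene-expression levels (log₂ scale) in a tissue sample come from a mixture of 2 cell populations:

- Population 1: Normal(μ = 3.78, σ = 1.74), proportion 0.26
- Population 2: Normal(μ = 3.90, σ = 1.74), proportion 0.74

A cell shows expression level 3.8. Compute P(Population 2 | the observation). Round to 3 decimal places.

Apply Bayes' rule: the posterior for each component is proportional to its prior times its likelihood at x.
Evaluate each component's likelihood at the observed value:
  L_1 = 0.229262
  L_2 = 0.228899
Multiply by the mixture weights:
  π_1·L_1 = 0.26 × 0.229262 = 0.0596081
  π_2·L_2 = 0.74 × 0.228899 = 0.169385
Marginal: 0.0596081 + 0.169385 = 0.228993
P(Population 2 | the observation) = 0.169385 / 0.228993 ≈ 0.740

0.740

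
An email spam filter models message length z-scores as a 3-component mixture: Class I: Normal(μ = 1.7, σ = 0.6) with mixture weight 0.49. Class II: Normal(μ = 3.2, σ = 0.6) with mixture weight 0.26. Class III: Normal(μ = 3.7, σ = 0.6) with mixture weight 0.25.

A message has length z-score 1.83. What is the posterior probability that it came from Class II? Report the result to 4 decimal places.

Posterior ∝ prior × likelihood, so P(k | x) ∝ P(Z=k) f_k(x); normalise over all components.
Evaluate each component's likelihood at the observed value:
  L_I = (1/(0.6·√(2π)))·exp(−(1.83−1.7)²/(2·0.6²)) = 0.664904·exp(-0.02347) = 0.649479
  L_II = (1/(0.6·√(2π)))·exp(−(1.83−3.2)²/(2·0.6²)) = 0.664904·exp(-2.60681) = 0.0490498
  L_III = (1/(0.6·√(2π)))·exp(−(1.83−3.7)²/(2·0.6²)) = 0.664904·exp(-4.85681) = 0.00516981
Unnormalised posteriors:
  P(Z=I)·L_I = 0.49 × 0.649479 = 0.318245
  P(Z=II)·L_II = 0.26 × 0.0490498 = 0.012753
  P(Z=III)·L_III = 0.25 × 0.00516981 = 0.00129245
Evidence: 0.318245 + 0.012753 + 0.00129245 = 0.33229
Responsibility of Class II: 0.012753 / 0.33229 ≈ 0.0384

0.0384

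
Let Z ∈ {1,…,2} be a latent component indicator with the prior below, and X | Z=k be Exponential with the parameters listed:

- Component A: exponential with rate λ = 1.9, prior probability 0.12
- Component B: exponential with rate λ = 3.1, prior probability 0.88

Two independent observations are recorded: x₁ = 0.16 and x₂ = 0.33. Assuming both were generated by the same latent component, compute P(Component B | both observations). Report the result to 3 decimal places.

The responsibility of component k is π_k f_k(x) divided by Σ_j π_j f_j(x).
Since both observations come from the same component, the likelihood for component k is f_k(x₁)·f_k(x₂).
  p_A = [1.40194] × [1.01496] = 1.42292
  p_B = [1.88778] × [1.1145] = 2.10392
Unnormalised posteriors:
  π_A·p_A = 0.12 × 1.42292 = 0.17075
  π_B·p_B = 0.88 × 2.10392 = 1.85145
Marginal: 0.17075 + 1.85145 = 2.0222
P(Component B | x₁,x₂) ≈ 0.916

0.916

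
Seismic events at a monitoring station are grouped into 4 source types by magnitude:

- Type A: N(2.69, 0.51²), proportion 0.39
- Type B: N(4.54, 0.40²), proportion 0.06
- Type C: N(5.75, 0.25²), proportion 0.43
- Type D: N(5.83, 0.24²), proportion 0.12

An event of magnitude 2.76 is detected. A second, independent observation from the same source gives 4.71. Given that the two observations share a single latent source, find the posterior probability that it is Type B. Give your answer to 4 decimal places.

0.0286

By Bayes' theorem, P(k | x) = P(Z=k) f_k(x) / Σ_j P(Z=j) f_j(x).
Since both observations come from the same component, the likelihood for component k is f_k(x₁)·f_k(x₂).
  p_A = [(1/(0.51·√(2π)))·exp(−(2.76−2.69)²/(2·0.51²)) = 0.782240·exp(-0.00942) = 0.774906] × [0.000306743] = 0.000237697
  p_B = [(1/(0.40·√(2π)))·exp(−(2.76−4.54)²/(2·0.40²)) = 0.997356·exp(-9.90125) = 4.99795e-05] × [0.91123] = 4.55428e-05
  p_C = [(1/(0.25·√(2π)))·exp(−(2.76−5.75)²/(2·0.25²)) = 1.595769·exp(-71.52080) = 1.38638e-31] × [0.000278681] = 3.86356e-35
  p_D = [(1/(0.24·√(2π)))·exp(−(2.76−5.83)²/(2·0.24²)) = 1.662260·exp(-81.81337) = 4.89333e-36] × [3.10252e-05] = 1.51817e-40
Weight by the priors:
  P(Z=A)·p_A = 0.39 × 0.000237697 = 9.27018e-05
  P(Z=B)·p_B = 0.06 × 4.55428e-05 = 2.73257e-06
  P(Z=C)·p_C = 0.43 × 3.86356e-35 = 1.66133e-35
  P(Z=D)·p_D = 0.12 × 1.51817e-40 = 1.8218e-41
Evidence: 9.27018e-05 + 2.73257e-06 + 1.66133e-35 + 1.8218e-41 = 9.54344e-05
P(Type B | x) = 2.73257e-06 / 9.54344e-05 ≈ 0.0286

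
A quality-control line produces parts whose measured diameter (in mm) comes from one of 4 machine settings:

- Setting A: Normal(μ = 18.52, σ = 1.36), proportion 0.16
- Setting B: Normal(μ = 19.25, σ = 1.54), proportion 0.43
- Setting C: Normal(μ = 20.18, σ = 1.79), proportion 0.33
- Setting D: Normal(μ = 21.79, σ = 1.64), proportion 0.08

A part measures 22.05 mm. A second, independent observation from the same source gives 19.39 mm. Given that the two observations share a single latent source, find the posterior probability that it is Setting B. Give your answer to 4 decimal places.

0.3416

The responsibility of component k is π_k f_k(x) divided by Σ_j π_j f_j(x).
Since both observations come from the same component, the likelihood for component k is f_k(x₁)·f_k(x₂).
  p_A = [(1/(1.36·√(2π)))·exp(−(22.05−18.52)²/(2·1.36²)) = 0.293340·exp(-3.36854) = 0.0101026] × [0.239061] = 0.00241514
  p_B = [(1/(1.54·√(2π)))·exp(−(22.05−19.25)²/(2·1.54²)) = 0.259053·exp(-1.65289) = 0.0496075] × [0.257985] = 0.012798
  p_C = [(1/(1.79·√(2π)))·exp(−(22.05−20.18)²/(2·1.79²)) = 0.222873·exp(-0.54569) = 0.129142] × [0.20219] = 0.0261112
  p_D = [(1/(1.64·√(2π)))·exp(−(22.05−21.79)²/(2·1.64²)) = 0.243257·exp(-0.01257) = 0.24022] × [0.0833734] = 0.0200279
Multiply by the mixture weights:
  π_A·p_A = 0.16 × 0.00241514 = 0.000386423
  π_B·p_B = 0.43 × 0.012798 = 0.00550314
  π_C·p_C = 0.33 × 0.0261112 = 0.0086167
  π_D·p_D = 0.08 × 0.0200279 = 0.00160223
Denominator: 0.000386423 + 0.00550314 + 0.0086167 + 0.00160223 = 0.0161085
So the posterior for Setting B is 0.00550314 / 0.0161085 ≈ 0.3416.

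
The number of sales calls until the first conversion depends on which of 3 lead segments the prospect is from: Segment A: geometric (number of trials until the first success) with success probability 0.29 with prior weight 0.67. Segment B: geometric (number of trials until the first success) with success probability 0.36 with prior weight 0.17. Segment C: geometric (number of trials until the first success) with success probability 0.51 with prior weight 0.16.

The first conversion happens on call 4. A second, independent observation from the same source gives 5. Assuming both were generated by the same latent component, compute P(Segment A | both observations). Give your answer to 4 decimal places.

By Bayes' theorem, P(k | x) = π_k f_k(x) / Σ_j π_j f_j(x).
Since both observations come from the same component, the likelihood for component k is f_k(x₁)·f_k(x₂).
  L_A = [0.103794] × [0.0736939] = 0.007649
  L_B = [0.0943718] × [0.060398] = 0.00569987
  L_C = [0.060001] × [0.0294005] = 0.00176406
Unnormalised posteriors:
  π_A·L_A = 0.67 × 0.007649 = 0.00512483
  π_B·L_B = 0.17 × 0.00569987 = 0.000968978
  π_C·L_C = 0.16 × 0.00176406 = 0.000282249
Denominator: 0.00512483 + 0.000968978 + 0.000282249 = 0.00637605
P(Segment A | data) ≈ 0.8038

0.8038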